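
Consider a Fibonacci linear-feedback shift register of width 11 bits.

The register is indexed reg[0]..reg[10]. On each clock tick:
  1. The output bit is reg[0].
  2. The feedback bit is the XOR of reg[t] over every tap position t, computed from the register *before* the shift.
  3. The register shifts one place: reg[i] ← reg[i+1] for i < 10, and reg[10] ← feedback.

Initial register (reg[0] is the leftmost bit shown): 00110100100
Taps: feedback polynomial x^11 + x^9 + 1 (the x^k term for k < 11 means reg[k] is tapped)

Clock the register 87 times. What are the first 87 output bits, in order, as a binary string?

step | reg (before) | out | fb
   0 | 00110100100 | 0 | 0
   1 | 01101001000 | 0 | 0
   2 | 11010010000 | 1 | 1
   3 | 10100100001 | 1 | 1
   4 | 01001000011 | 0 | 1
   5 | 10010000111 | 1 | 0
   6 | 00100001110 | 0 | 1
   7 | 01000011101 | 0 | 0
   8 | 10000111010 | 1 | 0
   9 | 00001110100 | 0 | 0
  10 | 00011101000 | 0 | 0
  11 | 00111010000 | 0 | 0
  12 | 01110100000 | 0 | 0
  13 | 11101000000 | 1 | 1
  14 | 11010000001 | 1 | 1
  15 | 10100000011 | 1 | 0
  16 | 01000000110 | 0 | 1
  17 | 10000001101 | 1 | 1
  18 | 00000011011 | 0 | 1
  19 | 00000110111 | 0 | 1
  20 | 00001101111 | 0 | 1
  21 | 00011011111 | 0 | 1
  22 | 00110111111 | 0 | 1
  23 | 01101111111 | 0 | 1
  24 | 11011111111 | 1 | 0
  25 | 10111111110 | 1 | 0
  26 | 01111111100 | 0 | 0
  27 | 11111111000 | 1 | 1
  28 | 11111110001 | 1 | 1
  29 | 11111100011 | 1 | 0
  30 | 11111000110 | 1 | 0
  31 | 11110001100 | 1 | 1
  32 | 11100011001 | 1 | 1
  33 | 11000110011 | 1 | 0
  34 | 10001100110 | 1 | 0
  35 | 00011001100 | 0 | 0
  36 | 00110011000 | 0 | 0
  37 | 01100110000 | 0 | 0
  38 | 11001100000 | 1 | 1
  39 | 10011000001 | 1 | 1
  40 | 00110000011 | 0 | 1
  41 | 01100000111 | 0 | 1
  42 | 11000001111 | 1 | 0
  43 | 10000011110 | 1 | 0
  44 | 00000111100 | 0 | 0
  45 | 00001111000 | 0 | 0
  46 | 00011110000 | 0 | 0
  47 | 00111100000 | 0 | 0
  48 | 01111000000 | 0 | 0
  49 | 11110000000 | 1 | 1
  50 | 11100000001 | 1 | 1
  51 | 11000000011 | 1 | 0
  52 | 10000000110 | 1 | 0
  53 | 00000001100 | 0 | 0
  54 | 00000011000 | 0 | 0
  55 | 00000110000 | 0 | 0
  56 | 00001100000 | 0 | 0
  57 | 00011000000 | 0 | 0
  58 | 00110000000 | 0 | 0
  59 | 01100000000 | 0 | 0
  60 | 11000000000 | 1 | 1
  61 | 10000000001 | 1 | 1
  62 | 00000000011 | 0 | 1
  63 | 00000000111 | 0 | 1
  64 | 00000001111 | 0 | 1
  65 | 00000011111 | 0 | 1
  66 | 00000111111 | 0 | 1
  67 | 00001111111 | 0 | 1
  68 | 00011111111 | 0 | 1
  69 | 00111111111 | 0 | 1
  70 | 01111111111 | 0 | 1
  71 | 11111111111 | 1 | 0
  72 | 11111111110 | 1 | 0
  73 | 11111111100 | 1 | 1
  74 | 11111111001 | 1 | 1
  75 | 11111110011 | 1 | 0
  76 | 11111100110 | 1 | 0
  77 | 11111001100 | 1 | 1
  78 | 11110011001 | 1 | 1
  79 | 11100110011 | 1 | 0
  80 | 11001100110 | 1 | 0
  81 | 10011001100 | 1 | 1
  82 | 00110011001 | 0 | 0
  83 | 01100110010 | 0 | 1
  84 | 11001100101 | 1 | 1
  85 | 10011001011 | 1 | 0
  86 | 00110010110 | 0 | 1

001101001000011101000000110111111110001100110000011110000000110000000001111111111100110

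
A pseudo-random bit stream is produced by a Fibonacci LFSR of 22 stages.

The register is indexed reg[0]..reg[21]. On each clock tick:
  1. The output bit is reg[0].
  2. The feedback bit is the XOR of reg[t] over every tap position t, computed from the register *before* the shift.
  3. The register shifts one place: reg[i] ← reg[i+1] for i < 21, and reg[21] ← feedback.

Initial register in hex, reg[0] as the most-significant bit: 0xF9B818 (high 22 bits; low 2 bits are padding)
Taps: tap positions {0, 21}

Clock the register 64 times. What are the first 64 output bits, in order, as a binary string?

1111100110111000000110101011101101000000010011001011011000000001

k : reg_k → out_k, fb_k
0: 1111100110111000000110 → 1, fb=1
1: 1111001101110000001101 → 1, fb=0
2: 1110011011100000011010 → 1, fb=1
3: 1100110111000000110101 → 1, fb=0
4: 1001101110000001101010 → 1, fb=1
5: 0011011100000011010101 → 0, fb=1
6: 0110111000000110101011 → 0, fb=1
7: 1101110000001101010111 → 1, fb=0
8: 1011100000011010101110 → 1, fb=1
9: 0111000000110101011101 → 0, fb=1
10: 1110000001101010111011 → 1, fb=0
11: 1100000011010101110110 → 1, fb=1
12: 1000000110101011101101 → 1, fb=0
13: 0000001101010111011010 → 0, fb=0
14: 0000011010101110110100 → 0, fb=0
15: 0000110101011101101000 → 0, fb=0
16: 0001101010111011010000 → 0, fb=0
17: 0011010101110110100000 → 0, fb=0
18: 0110101011101101000000 → 0, fb=0
19: 1101010111011010000000 → 1, fb=1
20: 1010101110110100000001 → 1, fb=0
21: 0101011101101000000010 → 0, fb=0
22: 1010111011010000000100 → 1, fb=1
23: 0101110110100000001001 → 0, fb=1
24: 1011101101000000010011 → 1, fb=0
25: 0111011010000000100110 → 0, fb=0
26: 1110110100000001001100 → 1, fb=1
27: 1101101000000010011001 → 1, fb=0
28: 1011010000000100110010 → 1, fb=1
29: 0110100000001001100101 → 0, fb=1
30: 1101000000010011001011 → 1, fb=0
31: 1010000000100110010110 → 1, fb=1
32: 0100000001001100101101 → 0, fb=1
33: 1000000010011001011011 → 1, fb=0
34: 0000000100110010110110 → 0, fb=0
35: 0000001001100101101100 → 0, fb=0
36: 0000010011001011011000 → 0, fb=0
37: 0000100110010110110000 → 0, fb=0
38: 0001001100101101100000 → 0, fb=0
39: 0010011001011011000000 → 0, fb=0
40: 0100110010110110000000 → 0, fb=0
41: 1001100101101100000000 → 1, fb=1
42: 0011001011011000000001 → 0, fb=1
43: 0110010110110000000011 → 0, fb=1
44: 1100101101100000000111 → 1, fb=0
45: 1001011011000000001110 → 1, fb=1
46: 0010110110000000011101 → 0, fb=1
47: 0101101100000000111011 → 0, fb=1
48: 1011011000000001110111 → 1, fb=0
49: 0110110000000011101110 → 0, fb=0
50: 1101100000000111011100 → 1, fb=1
51: 1011000000001110111001 → 1, fb=0
52: 0110000000011101110010 → 0, fb=0
53: 1100000000111011100100 → 1, fb=1
54: 1000000001110111001001 → 1, fb=0
55: 0000000011101110010010 → 0, fb=0
56: 0000000111011100100100 → 0, fb=0
57: 0000001110111001001000 → 0, fb=0
58: 0000011101110010010000 → 0, fb=0
59: 0000111011100100100000 → 0, fb=0
60: 0001110111001001000000 → 0, fb=0
61: 0011101110010010000000 → 0, fb=0
62: 0111011100100100000000 → 0, fb=0
63: 1110111001001000000000 → 1, fb=1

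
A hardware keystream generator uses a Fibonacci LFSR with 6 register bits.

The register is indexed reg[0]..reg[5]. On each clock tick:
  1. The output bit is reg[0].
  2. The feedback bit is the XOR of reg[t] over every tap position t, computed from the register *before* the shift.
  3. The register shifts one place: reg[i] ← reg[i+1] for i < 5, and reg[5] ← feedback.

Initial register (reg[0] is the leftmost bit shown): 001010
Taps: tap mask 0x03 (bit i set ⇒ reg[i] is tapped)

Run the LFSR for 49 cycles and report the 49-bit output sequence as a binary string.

step | reg (before) | out | fb
   0 | 001010 | 0 | 0
   1 | 010100 | 0 | 1
   2 | 101001 | 1 | 1
   3 | 010011 | 0 | 1
   4 | 100111 | 1 | 1
   5 | 001111 | 0 | 0
   6 | 011110 | 0 | 1
   7 | 111101 | 1 | 0
   8 | 111010 | 1 | 0
   9 | 110100 | 1 | 0
  10 | 101000 | 1 | 1
  11 | 010001 | 0 | 1
  12 | 100011 | 1 | 1
  13 | 000111 | 0 | 0
  14 | 001110 | 0 | 0
  15 | 011100 | 0 | 1
  16 | 111001 | 1 | 0
  17 | 110010 | 1 | 0
  18 | 100100 | 1 | 1
  19 | 001001 | 0 | 0
  20 | 010010 | 0 | 1
  21 | 100101 | 1 | 1
  22 | 001011 | 0 | 0
  23 | 010110 | 0 | 1
  24 | 101101 | 1 | 1
  25 | 011011 | 0 | 1
  26 | 110111 | 1 | 0
  27 | 101110 | 1 | 1
  28 | 011101 | 0 | 1
  29 | 111011 | 1 | 0
  30 | 110110 | 1 | 0
  31 | 101100 | 1 | 1
  32 | 011001 | 0 | 1
  33 | 110011 | 1 | 0
  34 | 100110 | 1 | 1
  35 | 001101 | 0 | 0
  36 | 011010 | 0 | 1
  37 | 110101 | 1 | 0
  38 | 101010 | 1 | 1
  39 | 010101 | 0 | 1
  40 | 101011 | 1 | 1
  41 | 010111 | 0 | 1
  42 | 101111 | 1 | 1
  43 | 011111 | 0 | 1
  44 | 111111 | 1 | 0
  45 | 111110 | 1 | 0
  46 | 111100 | 1 | 0
  47 | 111000 | 1 | 0
  48 | 110000 | 1 | 0

0010100111101000111001001011011101100110101011111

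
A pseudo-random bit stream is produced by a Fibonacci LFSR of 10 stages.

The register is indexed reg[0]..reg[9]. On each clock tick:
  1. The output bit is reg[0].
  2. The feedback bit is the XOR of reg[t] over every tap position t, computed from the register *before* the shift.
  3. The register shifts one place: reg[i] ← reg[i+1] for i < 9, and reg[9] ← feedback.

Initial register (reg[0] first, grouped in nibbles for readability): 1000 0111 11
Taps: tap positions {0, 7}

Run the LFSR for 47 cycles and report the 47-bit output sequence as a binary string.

tick  register→output (feedback)
  0  1000011111→1 (0)
  1  0000111110→0 (1)
  2  0001111101→0 (1)
  3  0011111011→0 (0)
  4  0111110110→0 (1)
  5  1111101101→1 (0)
  6  1111011010→1 (1)
  7  1110110101→1 (0)
  8  1101101010→1 (1)
  9  1011010101→1 (0)
 10  0110101010→0 (0)
 11  1101010100→1 (0)
 12  1010101000→1 (1)
 13  0101010001→0 (0)
 14  1010100010→1 (1)
 15  0101000101→0 (1)
 16  1010001011→1 (1)
 17  0100010111→0 (1)
 18  1000101111→1 (0)
 19  0001011110→0 (1)
 20  0010111101→0 (1)
 21  0101111011→0 (0)
 22  1011110110→1 (0)
 23  0111101100→0 (1)
 24  1111011001→1 (1)
 25  1110110011→1 (1)
 26  1101100111→1 (0)
 27  1011001110→1 (0)
 28  0110011100→0 (1)
 29  1100111001→1 (1)
 30  1001110011→1 (1)
 31  0011100111→0 (1)
 32  0111001111→0 (1)
 33  1110011111→1 (0)
 34  1100111110→1 (0)
 35  1001111100→1 (0)
 36  0011111000→0 (0)
 37  0111110000→0 (0)
 38  1111100000→1 (1)
 39  1111000001→1 (1)
 40  1110000011→1 (1)
 41  1100000111→1 (0)
 42  1000001110→1 (0)
 43  0000011100→0 (1)
 44  0000111001→0 (0)
 45  0001110010→0 (0)
 46  0011100100→0 (1)

10000111110110101010001011110110011100111110000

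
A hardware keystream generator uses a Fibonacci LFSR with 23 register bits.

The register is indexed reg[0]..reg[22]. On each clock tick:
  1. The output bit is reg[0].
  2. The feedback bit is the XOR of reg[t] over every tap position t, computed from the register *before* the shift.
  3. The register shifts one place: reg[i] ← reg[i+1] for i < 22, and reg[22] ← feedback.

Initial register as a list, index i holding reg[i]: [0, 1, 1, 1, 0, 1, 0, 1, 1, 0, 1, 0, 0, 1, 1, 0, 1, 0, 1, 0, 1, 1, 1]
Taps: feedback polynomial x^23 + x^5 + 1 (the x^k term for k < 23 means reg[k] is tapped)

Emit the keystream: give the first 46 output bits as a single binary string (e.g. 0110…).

tick  register→output (feedback)
  0  01110101101001101010111→0 (1)
  1  11101011010011010101111→1 (1)
  2  11010110100110101011111→1 (0)
  3  10101101001101010111110→1 (0)
  4  01011010011010101111100→0 (0)
  5  10110100110101011111000→1 (0)
  6  01101001101010111110000→0 (0)
  7  11010011010101111100000→1 (1)
  8  10100110101011111000001→1 (0)
  9  01001101010111110000010→0 (1)
 10  10011010101111100000101→1 (1)
 11  00110101011111000001011→0 (1)
 12  01101010111110000010111→0 (0)
 13  11010101111100000101110→1 (0)
 14  10101011111000001011100→1 (1)
 15  01010111110000010111001→0 (1)
 16  10101111100000101110011→1 (0)
 17  01011111000001011100110→0 (1)
 18  10111110000010111001101→1 (0)
 19  01111100000101110011010→0 (1)
 20  11111000001011100110101→1 (1)
 21  11110000010111001101011→1 (1)
 22  11100000101110011010111→1 (1)
 23  11000001011100110101111→1 (1)
 24  10000010111001101011111→1 (1)
 25  00000101110011010111111→0 (1)
 26  00001011100110101111111→0 (0)
 27  00010111001101011111110→0 (1)
 28  00101110011010111111101→0 (1)
 29  01011100110101111111011→0 (1)
 30  10111001101011111110111→1 (1)
 31  01110011010111111101111→0 (0)
 32  11100110101111111011110→1 (0)
 33  11001101011111110111100→1 (0)
 34  10011010111111101111000→1 (1)
 35  00110101111111011110001→0 (1)
 36  01101011111110111100011→0 (0)
 37  11010111111101111000110→1 (0)
 38  10101111111011110001100→1 (0)
 39  01011111110111100011000→0 (1)
 40  10111111101111000110001→1 (0)
 41  01111111011110001100010→0 (1)
 42  11111110111100011000101→1 (0)
 43  11111101111000110001010→1 (0)
 44  11111011110001100010100→1 (1)
 45  11110111100011000101001→1 (0)

0111010110100110101011111000001011100110101111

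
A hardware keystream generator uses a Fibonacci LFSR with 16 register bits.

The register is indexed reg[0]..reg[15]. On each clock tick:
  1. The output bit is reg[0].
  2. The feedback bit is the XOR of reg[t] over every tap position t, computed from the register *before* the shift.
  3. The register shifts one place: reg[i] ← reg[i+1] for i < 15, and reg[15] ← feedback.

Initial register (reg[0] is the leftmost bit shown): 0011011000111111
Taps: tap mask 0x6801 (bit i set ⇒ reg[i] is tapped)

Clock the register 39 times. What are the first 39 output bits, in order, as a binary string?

001101100011111111000000001101011011011

step | reg (before) | out | fb
   0 | 0011011000111111 | 0 | 1
   1 | 0110110001111111 | 0 | 1
   2 | 1101100011111111 | 1 | 0
   3 | 1011000111111110 | 1 | 0
   4 | 0110001111111100 | 0 | 0
   5 | 1100011111111000 | 1 | 0
   6 | 1000111111110000 | 1 | 0
   7 | 0001111111100000 | 0 | 0
   8 | 0011111111000000 | 0 | 0
   9 | 0111111110000000 | 0 | 0
  10 | 1111111100000000 | 1 | 1
  11 | 1111111000000001 | 1 | 1
  12 | 1111110000000011 | 1 | 0
  13 | 1111100000000110 | 1 | 1
  14 | 1111000000001101 | 1 | 0
  15 | 1110000000011010 | 1 | 1
  16 | 1100000000110101 | 1 | 1
  17 | 1000000001101011 | 1 | 0
  18 | 0000000011010110 | 0 | 1
  19 | 0000000110101101 | 0 | 1
  20 | 0000001101011011 | 0 | 0
  21 | 0000011010110110 | 0 | 1
  22 | 0000110101101101 | 0 | 1
  23 | 0001101011011011 | 0 | 0
  24 | 0011010110110110 | 0 | 1
  25 | 0110101101101101 | 0 | 1
  26 | 1101011011011011 | 1 | 1
  27 | 1010110110110111 | 1 | 0
  28 | 0101101101101110 | 0 | 0
  29 | 1011011011011100 | 1 | 1
  30 | 0110110110111001 | 0 | 1
  31 | 1101101101110011 | 1 | 1
  32 | 1011011011100111 | 1 | 1
  33 | 0110110111001111 | 0 | 0
  34 | 1101101110011110 | 1 | 0
  35 | 1011011100111100 | 1 | 1
  36 | 0110111001111001 | 0 | 1
  37 | 1101110011110011 | 1 | 1
  38 | 1011100111100111 | 1 | 1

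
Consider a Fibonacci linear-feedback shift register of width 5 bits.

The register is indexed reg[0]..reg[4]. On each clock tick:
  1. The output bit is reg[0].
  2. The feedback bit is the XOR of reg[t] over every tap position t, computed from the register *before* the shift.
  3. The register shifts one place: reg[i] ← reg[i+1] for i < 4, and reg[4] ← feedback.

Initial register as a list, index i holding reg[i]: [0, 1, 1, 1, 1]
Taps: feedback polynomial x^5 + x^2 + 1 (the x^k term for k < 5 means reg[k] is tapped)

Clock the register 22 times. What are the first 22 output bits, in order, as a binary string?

k : reg_k → out_k, fb_k
0: 01111 → 0, fb=1
1: 11111 → 1, fb=0
2: 11110 → 1, fb=0
3: 11100 → 1, fb=0
4: 11000 → 1, fb=1
5: 10001 → 1, fb=1
6: 00011 → 0, fb=0
7: 00110 → 0, fb=1
8: 01101 → 0, fb=1
9: 11011 → 1, fb=1
10: 10111 → 1, fb=0
11: 01110 → 0, fb=1
12: 11101 → 1, fb=0
13: 11010 → 1, fb=1
14: 10101 → 1, fb=0
15: 01010 → 0, fb=0
16: 10100 → 1, fb=0
17: 01000 → 0, fb=0
18: 10000 → 1, fb=1
19: 00001 → 0, fb=0
20: 00010 → 0, fb=0
21: 00100 → 0, fb=1

0111110001101110101000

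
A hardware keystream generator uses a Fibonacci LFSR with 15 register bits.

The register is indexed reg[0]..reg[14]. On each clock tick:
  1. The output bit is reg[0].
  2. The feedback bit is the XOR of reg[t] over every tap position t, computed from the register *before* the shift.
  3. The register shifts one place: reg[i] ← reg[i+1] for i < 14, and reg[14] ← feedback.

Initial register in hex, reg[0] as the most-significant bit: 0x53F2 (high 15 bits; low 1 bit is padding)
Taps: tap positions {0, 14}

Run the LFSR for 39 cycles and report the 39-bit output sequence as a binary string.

010100111111001100111010101110111010011

step | reg (before) | out | fb
   0 | 010100111111001 | 0 | 1
   1 | 101001111110011 | 1 | 0
   2 | 010011111100110 | 0 | 0
   3 | 100111111001100 | 1 | 1
   4 | 001111110011001 | 0 | 1
   5 | 011111100110011 | 0 | 1
   6 | 111111001100111 | 1 | 0
   7 | 111110011001110 | 1 | 1
   8 | 111100110011101 | 1 | 0
   9 | 111001100111010 | 1 | 1
  10 | 110011001110101 | 1 | 0
  11 | 100110011101010 | 1 | 1
  12 | 001100111010101 | 0 | 1
  13 | 011001110101011 | 0 | 1
  14 | 110011101010111 | 1 | 0
  15 | 100111010101110 | 1 | 1
  16 | 001110101011101 | 0 | 1
  17 | 011101010111011 | 0 | 1
  18 | 111010101110111 | 1 | 0
  19 | 110101011101110 | 1 | 1
  20 | 101010111011101 | 1 | 0
  21 | 010101110111010 | 0 | 0
  22 | 101011101110100 | 1 | 1
  23 | 010111011101001 | 0 | 1
  24 | 101110111010011 | 1 | 0
  25 | 011101110100110 | 0 | 0
  26 | 111011101001100 | 1 | 1
  27 | 110111010011001 | 1 | 0
  28 | 101110100110010 | 1 | 1
  29 | 011101001100101 | 0 | 1
  30 | 111010011001011 | 1 | 0
  31 | 110100110010110 | 1 | 1
  32 | 101001100101101 | 1 | 0
  33 | 010011001011010 | 0 | 0
  34 | 100110010110100 | 1 | 1
  35 | 001100101101001 | 0 | 1
  36 | 011001011010011 | 0 | 1
  37 | 110010110100111 | 1 | 0
  38 | 100101101001110 | 1 | 1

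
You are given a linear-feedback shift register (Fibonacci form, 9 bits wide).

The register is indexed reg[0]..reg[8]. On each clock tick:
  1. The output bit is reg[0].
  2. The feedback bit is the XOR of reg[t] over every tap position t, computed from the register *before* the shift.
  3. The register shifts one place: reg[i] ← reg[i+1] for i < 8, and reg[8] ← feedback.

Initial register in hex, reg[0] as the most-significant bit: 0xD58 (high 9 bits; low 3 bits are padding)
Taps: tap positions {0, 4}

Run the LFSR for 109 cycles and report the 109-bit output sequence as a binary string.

1101010111000100110001000100000000100001000110000100111001010101100001101111010011011100100010100001010110100

tick  register→output (feedback)
  0  110101011→1 (1)
  1  101010111→1 (0)
  2  010101110→0 (0)
  3  101011100→1 (0)
  4  010111000→0 (1)
  5  101110001→1 (0)
  6  011100010→0 (0)
  7  111000100→1 (1)
  8  110001001→1 (1)
  9  100010011→1 (0)
 10  000100110→0 (0)
 11  001001100→0 (0)
 12  010011000→0 (1)
 13  100110001→1 (0)
 14  001100010→0 (0)
 15  011000100→0 (0)
 16  110001000→1 (1)
 17  100010001→1 (0)
 18  000100010→0 (0)
 19  001000100→0 (0)
 20  010001000→0 (0)
 21  100010000→1 (0)
 22  000100000→0 (0)
 23  001000000→0 (0)
 24  010000000→0 (0)
 25  100000000→1 (1)
 26  000000001→0 (0)
 27  000000010→0 (0)
 28  000000100→0 (0)
 29  000001000→0 (0)
 30  000010000→0 (1)
 31  000100001→0 (0)
 32  001000010→0 (0)
 33  010000100→0 (0)
 34  100001000→1 (1)
 35  000010001→0 (1)
 36  000100011→0 (0)
 37  001000110→0 (0)
 38  010001100→0 (0)
 39  100011000→1 (0)
 40  000110000→0 (1)
 41  001100001→0 (0)
 42  011000010→0 (0)
 43  110000100→1 (1)
 44  100001001→1 (1)
 45  000010011→0 (1)
 46  000100111→0 (0)
 47  001001110→0 (0)
 48  010011100→0 (1)
 49  100111001→1 (0)
 50  001110010→0 (1)
 51  011100101→0 (0)
 52  111001010→1 (1)
 53  110010101→1 (0)
 54  100101010→1 (1)
 55  001010101→0 (1)
 56  010101011→0 (0)
 57  101010110→1 (0)
 58  010101100→0 (0)
 59  101011000→1 (0)
 60  010110000→0 (1)
 61  101100001→1 (1)
 62  011000011→0 (0)
 63  110000110→1 (1)
 64  100001101→1 (1)
 65  000011011→0 (1)
 66  000110111→0 (1)
 67  001101111→0 (0)
 68  011011110→0 (1)
 69  110111101→1 (0)
 70  101111010→1 (0)
 71  011110100→0 (1)
 72  111101001→1 (1)
 73  111010011→1 (0)
 74  110100110→1 (1)
 75  101001101→1 (1)
 76  010011011→0 (1)
 77  100110111→1 (0)
 78  001101110→0 (0)
 79  011011100→0 (1)
 80  110111001→1 (0)
 81  101110010→1 (0)
 82  011100100→0 (0)
 83  111001000→1 (1)
 84  110010001→1 (0)
 85  100100010→1 (1)
 86  001000101→0 (0)
 87  010001010→0 (0)
 88  100010100→1 (0)
 89  000101000→0 (0)
 90  001010000→0 (1)
 91  010100001→0 (0)
 92  101000010→1 (1)
 93  010000101→0 (0)
 94  100001010→1 (1)
 95  000010101→0 (1)
 96  000101011→0 (0)
 97  001010110→0 (1)
 98  010101101→0 (0)
 99  101011010→1 (0)
100  010110100→0 (1)
101  101101001→1 (1)
102  011010011→0 (1)
103  110100111→1 (1)
104  101001111→1 (1)
105  010011111→0 (1)
106  100111111→1 (0)
107  001111110→0 (1)
108  011111101→0 (1)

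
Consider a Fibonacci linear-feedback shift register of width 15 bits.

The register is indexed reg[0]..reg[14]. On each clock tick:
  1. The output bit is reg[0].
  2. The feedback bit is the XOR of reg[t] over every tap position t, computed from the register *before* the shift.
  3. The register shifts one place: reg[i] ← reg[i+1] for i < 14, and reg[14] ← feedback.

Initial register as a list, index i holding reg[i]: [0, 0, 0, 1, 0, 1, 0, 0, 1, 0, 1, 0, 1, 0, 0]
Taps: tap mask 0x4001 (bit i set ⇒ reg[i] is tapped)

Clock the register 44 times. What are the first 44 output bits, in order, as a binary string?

00010100101010000011000110011111101111011101

step | reg (before) | out | fb
   0 | 000101001010100 | 0 | 0
   1 | 001010010101000 | 0 | 0
   2 | 010100101010000 | 0 | 0
   3 | 101001010100000 | 1 | 1
   4 | 010010101000001 | 0 | 1
   5 | 100101010000011 | 1 | 0
   6 | 001010100000110 | 0 | 0
   7 | 010101000001100 | 0 | 0
   8 | 101010000011000 | 1 | 1
   9 | 010100000110001 | 0 | 1
  10 | 101000001100011 | 1 | 0
  11 | 010000011000110 | 0 | 0
  12 | 100000110001100 | 1 | 1
  13 | 000001100011001 | 0 | 1
  14 | 000011000110011 | 0 | 1
  15 | 000110001100111 | 0 | 1
  16 | 001100011001111 | 0 | 1
  17 | 011000110011111 | 0 | 1
  18 | 110001100111111 | 1 | 0
  19 | 100011001111110 | 1 | 1
  20 | 000110011111101 | 0 | 1
  21 | 001100111111011 | 0 | 1
  22 | 011001111110111 | 0 | 1
  23 | 110011111101111 | 1 | 0
  24 | 100111111011110 | 1 | 1
  25 | 001111110111101 | 0 | 1
  26 | 011111101111011 | 0 | 1
  27 | 111111011110111 | 1 | 0
  28 | 111110111101110 | 1 | 1
  29 | 111101111011101 | 1 | 0
  30 | 111011110111010 | 1 | 1
  31 | 110111101110101 | 1 | 0
  32 | 101111011101010 | 1 | 1
  33 | 011110111010101 | 0 | 1
  34 | 111101110101011 | 1 | 0
  35 | 111011101010110 | 1 | 1
  36 | 110111010101101 | 1 | 0
  37 | 101110101011010 | 1 | 1
  38 | 011101010110101 | 0 | 1
  39 | 111010101101011 | 1 | 0
  40 | 110101011010110 | 1 | 1
  41 | 101010110101101 | 1 | 0
  42 | 010101101011010 | 0 | 0
  43 | 101011010110100 | 1 | 1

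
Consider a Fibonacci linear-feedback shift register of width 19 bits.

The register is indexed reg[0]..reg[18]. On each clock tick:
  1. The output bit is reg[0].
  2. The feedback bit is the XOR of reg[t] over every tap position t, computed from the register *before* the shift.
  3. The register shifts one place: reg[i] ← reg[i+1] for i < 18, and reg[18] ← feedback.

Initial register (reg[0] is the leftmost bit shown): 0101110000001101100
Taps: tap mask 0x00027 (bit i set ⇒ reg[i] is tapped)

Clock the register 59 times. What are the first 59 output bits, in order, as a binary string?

k : reg_k → out_k, fb_k
0: 0101110000001101100 → 0, fb=0
1: 1011100000011011000 → 1, fb=0
2: 0111000000110110000 → 0, fb=0
3: 1110000001101100000 → 1, fb=1
4: 1100000011011000001 → 1, fb=0
5: 1000000110110000010 → 1, fb=1
6: 0000001101100000101 → 0, fb=0
7: 0000011011000001010 → 0, fb=1
8: 0000110110000010101 → 0, fb=1
9: 0001101100000101011 → 0, fb=0
10: 0011011000001010110 → 0, fb=0
11: 0110110000010101100 → 0, fb=1
12: 1101100000101011001 → 1, fb=0
13: 1011000001010110010 → 1, fb=0
14: 0110000010101100100 → 0, fb=0
15: 1100000101011001000 → 1, fb=0
16: 1000001010110010000 → 1, fb=1
17: 0000010101100100001 → 0, fb=1
18: 0000101011001000011 → 0, fb=0
19: 0001010110010000110 → 0, fb=1
20: 0010101100100001101 → 0, fb=1
21: 0101011001000011011 → 0, fb=0
22: 1010110010000110110 → 1, fb=1
23: 0101100100001101101 → 0, fb=1
24: 1011001000011011011 → 1, fb=0
25: 0110010000110110110 → 0, fb=1
26: 1100100001101101101 → 1, fb=0
27: 1001000011011011010 → 1, fb=1
28: 0010000110110110101 → 0, fb=1
29: 0100001101101101011 → 0, fb=1
30: 1000011011011010111 → 1, fb=0
31: 0000110110110101110 → 0, fb=1
32: 0001101101101011101 → 0, fb=0
33: 0011011011010111010 → 0, fb=0
34: 0110110110101110100 → 0, fb=1
35: 1101101101011101001 → 1, fb=0
36: 1011011010111010010 → 1, fb=1
37: 0110110101110100101 → 0, fb=1
38: 1101101011101001011 → 1, fb=0
39: 1011010111010010110 → 1, fb=1
40: 0110101110100101101 → 0, fb=0
41: 1101011101001011010 → 1, fb=1
42: 1010111010010110101 → 1, fb=1
43: 0101110100101101011 → 0, fb=0
44: 1011101001011010110 → 1, fb=0
45: 0111010010110101100 → 0, fb=1
46: 1110100101101011001 → 1, fb=1
47: 1101001011010110011 → 1, fb=0
48: 1010010110101100110 → 1, fb=1
49: 0100101101011001101 → 0, fb=1
50: 1001011010110011011 → 1, fb=0
51: 0010110101100110110 → 0, fb=0
52: 0101101011001101100 → 0, fb=1
53: 1011010110011011001 → 1, fb=1
54: 0110101100110110011 → 0, fb=0
55: 1101011001101100110 → 1, fb=1
56: 1010110011011001101 → 1, fb=1
57: 0101100110110011011 → 0, fb=1
58: 1011001101100110111 → 1, fb=0

01011100000011011000001010110010000110110110101110100101101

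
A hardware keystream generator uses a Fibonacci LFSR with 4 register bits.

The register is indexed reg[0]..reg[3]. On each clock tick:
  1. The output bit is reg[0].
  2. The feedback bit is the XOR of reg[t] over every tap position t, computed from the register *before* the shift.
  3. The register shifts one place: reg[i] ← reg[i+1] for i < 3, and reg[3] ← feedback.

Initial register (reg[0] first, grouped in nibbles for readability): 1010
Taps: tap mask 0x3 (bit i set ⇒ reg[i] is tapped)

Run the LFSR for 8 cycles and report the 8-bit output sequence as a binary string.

step | reg (before) | out | fb
   0 | 1010 | 1 | 1
   1 | 0101 | 0 | 1
   2 | 1011 | 1 | 1
   3 | 0111 | 0 | 1
   4 | 1111 | 1 | 0
   5 | 1110 | 1 | 0
   6 | 1100 | 1 | 0
   7 | 1000 | 1 | 1

10101111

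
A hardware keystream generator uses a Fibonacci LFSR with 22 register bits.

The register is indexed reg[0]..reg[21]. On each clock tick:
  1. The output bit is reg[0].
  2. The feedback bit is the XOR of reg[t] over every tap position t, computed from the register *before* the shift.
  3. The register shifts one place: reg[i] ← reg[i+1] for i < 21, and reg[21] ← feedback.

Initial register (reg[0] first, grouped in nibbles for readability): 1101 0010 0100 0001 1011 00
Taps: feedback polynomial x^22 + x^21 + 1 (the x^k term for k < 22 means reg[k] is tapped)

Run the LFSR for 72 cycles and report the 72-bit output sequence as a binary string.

110100100100000110110010011100011111101101110001011110101011011010000110

k : reg_k → out_k, fb_k
0: 1101001001000001101100 → 1, fb=1
1: 1010010010000011011001 → 1, fb=0
2: 0100100100000110110010 → 0, fb=0
3: 1001001000001101100100 → 1, fb=1
4: 0010010000011011001001 → 0, fb=1
5: 0100100000110110010011 → 0, fb=1
6: 1001000001101100100111 → 1, fb=0
7: 0010000011011001001110 → 0, fb=0
8: 0100000110110010011100 → 0, fb=0
9: 1000001101100100111000 → 1, fb=1
10: 0000011011001001110001 → 0, fb=1
11: 0000110110010011100011 → 0, fb=1
12: 0001101100100111000111 → 0, fb=1
13: 0011011001001110001111 → 0, fb=1
14: 0110110010011100011111 → 0, fb=1
15: 1101100100111000111111 → 1, fb=0
16: 1011001001110001111110 → 1, fb=1
17: 0110010011100011111101 → 0, fb=1
18: 1100100111000111111011 → 1, fb=0
19: 1001001110001111110110 → 1, fb=1
20: 0010011100011111101101 → 0, fb=1
21: 0100111000111111011011 → 0, fb=1
22: 1001110001111110110111 → 1, fb=0
23: 0011100011111101101110 → 0, fb=0
24: 0111000111111011011100 → 0, fb=0
25: 1110001111110110111000 → 1, fb=1
26: 1100011111101101110001 → 1, fb=0
27: 1000111111011011100010 → 1, fb=1
28: 0001111110110111000101 → 0, fb=1
29: 0011111101101110001011 → 0, fb=1
30: 0111111011011100010111 → 0, fb=1
31: 1111110110111000101111 → 1, fb=0
32: 1111101101110001011110 → 1, fb=1
33: 1111011011100010111101 → 1, fb=0
34: 1110110111000101111010 → 1, fb=1
35: 1101101110001011110101 → 1, fb=0
36: 1011011100010111101010 → 1, fb=1
37: 0110111000101111010101 → 0, fb=1
38: 1101110001011110101011 → 1, fb=0
39: 1011100010111101010110 → 1, fb=1
40: 0111000101111010101101 → 0, fb=1
41: 1110001011110101011011 → 1, fb=0
42: 1100010111101010110110 → 1, fb=1
43: 1000101111010101101101 → 1, fb=0
44: 0001011110101011011010 → 0, fb=0
45: 0010111101010110110100 → 0, fb=0
46: 0101111010101101101000 → 0, fb=0
47: 1011110101011011010000 → 1, fb=1
48: 0111101010110110100001 → 0, fb=1
49: 1111010101101101000011 → 1, fb=0
50: 1110101011011010000110 → 1, fb=1
51: 1101010110110100001101 → 1, fb=0
52: 1010101101101000011010 → 1, fb=1
53: 0101011011010000110101 → 0, fb=1
54: 1010110110100001101011 → 1, fb=0
55: 0101101101000011010110 → 0, fb=0
56: 1011011010000110101100 → 1, fb=1
57: 0110110100001101011001 → 0, fb=1
58: 1101101000011010110011 → 1, fb=0
59: 1011010000110101100110 → 1, fb=1
60: 0110100001101011001101 → 0, fb=1
61: 1101000011010110011011 → 1, fb=0
62: 1010000110101100110110 → 1, fb=1
63: 0100001101011001101101 → 0, fb=1
64: 1000011010110011011011 → 1, fb=0
65: 0000110101100110110110 → 0, fb=0
66: 0001101011001101101100 → 0, fb=0
67: 0011010110011011011000 → 0, fb=0
68: 0110101100110110110000 → 0, fb=0
69: 1101011001101101100000 → 1, fb=1
70: 1010110011011011000001 → 1, fb=0
71: 0101100110110110000010 → 0, fb=0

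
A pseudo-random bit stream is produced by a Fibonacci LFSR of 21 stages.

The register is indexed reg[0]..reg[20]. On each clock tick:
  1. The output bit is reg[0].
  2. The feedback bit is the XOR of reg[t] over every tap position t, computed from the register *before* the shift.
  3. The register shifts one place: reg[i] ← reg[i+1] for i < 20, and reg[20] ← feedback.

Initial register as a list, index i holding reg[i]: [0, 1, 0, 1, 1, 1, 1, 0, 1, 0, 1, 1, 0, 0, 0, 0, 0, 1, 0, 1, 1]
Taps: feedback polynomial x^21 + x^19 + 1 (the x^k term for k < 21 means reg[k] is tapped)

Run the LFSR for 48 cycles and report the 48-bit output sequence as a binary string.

010111101011000001011101100100011111110110001111

step | reg (before) | out | fb
   0 | 010111101011000001011 | 0 | 1
   1 | 101111010110000010111 | 1 | 0
   2 | 011110101100000101110 | 0 | 1
   3 | 111101011000001011101 | 1 | 1
   4 | 111010110000010111011 | 1 | 0
   5 | 110101100000101110110 | 1 | 0
   6 | 101011000001011101100 | 1 | 1
   7 | 010110000010111011001 | 0 | 0
   8 | 101100000101110110010 | 1 | 0
   9 | 011000001011101100100 | 0 | 0
  10 | 110000010111011001000 | 1 | 1
  11 | 100000101110110010001 | 1 | 1
  12 | 000001011101100100011 | 0 | 1
  13 | 000010111011001000111 | 0 | 1
  14 | 000101110110010001111 | 0 | 1
  15 | 001011101100100011111 | 0 | 1
  16 | 010111011001000111111 | 0 | 1
  17 | 101110110010001111111 | 1 | 0
  18 | 011101100100011111110 | 0 | 1
  19 | 111011001000111111101 | 1 | 1
  20 | 110110010001111111011 | 1 | 0
  21 | 101100100011111110110 | 1 | 0
  22 | 011001000111111101100 | 0 | 0
  23 | 110010001111111011000 | 1 | 1
  24 | 100100011111110110001 | 1 | 1
  25 | 001000111111101100011 | 0 | 1
  26 | 010001111111011000111 | 0 | 1
  27 | 100011111110110001111 | 1 | 0
  28 | 000111111101100011110 | 0 | 1
  29 | 001111111011000111101 | 0 | 0
  30 | 011111110110001111010 | 0 | 1
  31 | 111111101100011110101 | 1 | 1
  32 | 111111011000111101011 | 1 | 0
  33 | 111110110001111010110 | 1 | 0
  34 | 111101100011110101100 | 1 | 1
  35 | 111011000111101011001 | 1 | 1
  36 | 110110001111010110011 | 1 | 0
  37 | 101100011110101100110 | 1 | 0
  38 | 011000111101011001100 | 0 | 0
  39 | 110001111010110011000 | 1 | 1
  40 | 100011110101100110001 | 1 | 1
  41 | 000111101011001100011 | 0 | 1
  42 | 001111010110011000111 | 0 | 1
  43 | 011110101100110001111 | 0 | 1
  44 | 111101011001100011111 | 1 | 0
  45 | 111010110011000111110 | 1 | 0
  46 | 110101100110001111100 | 1 | 1
  47 | 101011001100011111001 | 1 | 1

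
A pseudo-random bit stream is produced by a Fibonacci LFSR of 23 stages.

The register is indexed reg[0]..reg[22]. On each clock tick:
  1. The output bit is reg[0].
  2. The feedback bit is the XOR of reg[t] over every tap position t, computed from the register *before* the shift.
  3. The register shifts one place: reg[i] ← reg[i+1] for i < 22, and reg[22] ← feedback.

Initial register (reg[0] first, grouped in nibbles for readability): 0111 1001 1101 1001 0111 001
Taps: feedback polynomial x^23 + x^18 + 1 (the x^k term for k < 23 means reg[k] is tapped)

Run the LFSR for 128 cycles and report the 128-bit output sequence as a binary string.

tick  register→output (feedback)
  0  01111001110110010111001→0 (1)
  1  11110011101100101110011→1 (0)
  2  11100111011001011100110→1 (1)
  3  11001110110010111001101→1 (1)
  4  10011101100101110011011→1 (0)
  5  00111011001011100110110→0 (1)
  6  01110110010111001101101→0 (0)
  7  11101100101110011011010→1 (0)
  8  11011001011100110110100→1 (0)
  9  10110010111001101101000→1 (1)
 10  01100101110011011010001→0 (1)
 11  11001011100110110100011→1 (1)
 12  10010111001101101000111→1 (1)
 13  00101110011011010001111→0 (0)
 14  01011100110110100011110→0 (1)
 15  10111001101101000111101→1 (0)
 16  01110011011010001111010→0 (1)
 17  11100110110100011110101→1 (0)
 18  11001101101000111101010→1 (1)
 19  10011011010001111010101→1 (0)
 20  00110110100011110101010→0 (0)
 21  01101101000111101010100→0 (1)
 22  11011010001111010101001→1 (1)
 23  10110100011110101010011→1 (0)
 24  01101000111101010100110→0 (0)
 25  11010001111010101001100→1 (1)
 26  10100011110101010011001→1 (0)
 27  01000111101010100110010→0 (1)
 28  10001111010101001100101→1 (1)
 29  00011110101010011001011→0 (0)
 30  00111101010100110010110→0 (1)
 31  01111010101001100101101→0 (0)
 32  11110101010011001011010→1 (0)
 33  11101010100110010110100→1 (0)
 34  11010101001100101101000→1 (1)
 35  10101010011001011010001→1 (0)
 36  01010100110010110100010→0 (0)
 37  10101001100101101000100→1 (1)
 38  01010011001011010001001→0 (0)
 39  10100110010110100010010→1 (0)
 40  01001100101101000100100→0 (0)
 41  10011001011010001001000→1 (1)
 42  00110010110100010010001→0 (1)
 43  01100101101000100100011→0 (0)
 44  11001011010001001000110→1 (1)
 45  10010110100010010001101→1 (1)
 46  00101101000100100011011→0 (1)
 47  01011010001001000110111→0 (1)
 48  10110100010010001101111→1 (1)
 49  01101000100100011011111→0 (1)
 50  11010001001000110111111→1 (0)
 51  10100010010001101111110→1 (0)
 52  01000100100011011111100→0 (1)
 53  10001001000110111111001→1 (0)
 54  00010010001101111110010→0 (1)
 55  00100100011011111100101→0 (0)
 56  01001000110111111001010→0 (0)
 57  10010001101111110010100→1 (0)
 58  00100011011111100101000→0 (0)
 59  01000110111111001010000→0 (1)
 60  10001101111110010100001→1 (1)
 61  00011011111100101000011→0 (0)
 62  00110111111001010000110→0 (0)
 63  01101111110010100001100→0 (0)
 64  11011111100101000011000→1 (0)
 65  10111111001010000110000→1 (0)
 66  01111110010100001100000→0 (0)
 67  11111100101000011000000→1 (1)
 68  11111001010000110000001→1 (1)
 69  11110010100001100000011→1 (1)
 70  11100101000011000000111→1 (1)
 71  11001010000110000001111→1 (1)
 72  10010100001100000011111→1 (0)
 73  00101000011000000111110→0 (1)
 74  01010000110000001111101→0 (1)
 75  10100001100000011111011→1 (0)
 76  01000011000000111110110→0 (1)
 77  10000110000001111101101→1 (1)
 78  00001100000011111011011→0 (1)
 79  00011000000111110110111→0 (1)
 80  00110000001111101101111→0 (0)
 81  01100000011111011011110→0 (1)
 82  11000000111110110111101→1 (0)
 83  10000001111101101111010→1 (0)
 84  00000011111011011110100→0 (1)
 85  00000111110110111101001→0 (0)
 86  00001111101101111010010→0 (1)
 87  00011111011011110100101→0 (0)
 88  00111110110111101001010→0 (0)
 89  01111101101111010010100→0 (1)
 90  11111011011110100101001→1 (1)
 91  11110110111101001010011→1 (0)
 92  11101101111010010100110→1 (1)
 93  11011011110100101001101→1 (1)
 94  10110111101001010011011→1 (0)
 95  01101111010010100110110→0 (1)
 96  11011110100101001101101→1 (1)
 97  10111101001010011011011→1 (0)
 98  01111010010100110110110→0 (1)
 99  11110100101001101101101→1 (1)
100  11101001010011011011011→1 (0)
101  11010010100110110110110→1 (0)
102  10100101001101101101100→1 (1)
103  01001010011011011011001→0 (1)
104  10010100110110110110011→1 (0)
105  00101001101101101100110→0 (0)
106  01010011011011011001100→0 (0)
107  10100110110110110011000→1 (0)
108  01001101101101100110000→0 (1)
109  10011011011011001100001→1 (1)
110  00110110110110011000011→0 (0)
111  01101101101100110000110→0 (0)
112  11011011011001100001100→1 (1)
113  10110110110011000011001→1 (0)
114  01101101100110000110010→0 (1)
115  11011011001100001100101→1 (1)
116  10110110011000011001011→1 (1)
117  01101100110000110010111→0 (1)
118  11011001100001100101111→1 (1)
119  10110011000011001011111→1 (0)
120  01100110000110010111110→0 (1)
121  11001100001100101111101→1 (0)
122  10011000011001011111010→1 (0)
123  00110000110010111110100→0 (1)
124  01100001100101111101001→0 (0)
125  11000011001011111010010→1 (0)
126  10000110010111110100100→1 (1)
127  00001100101111101001001→0 (0)

01111001110110010111001101101000111101010100110010110100010010001101111110010100001100000011111011011110100101001101101101100110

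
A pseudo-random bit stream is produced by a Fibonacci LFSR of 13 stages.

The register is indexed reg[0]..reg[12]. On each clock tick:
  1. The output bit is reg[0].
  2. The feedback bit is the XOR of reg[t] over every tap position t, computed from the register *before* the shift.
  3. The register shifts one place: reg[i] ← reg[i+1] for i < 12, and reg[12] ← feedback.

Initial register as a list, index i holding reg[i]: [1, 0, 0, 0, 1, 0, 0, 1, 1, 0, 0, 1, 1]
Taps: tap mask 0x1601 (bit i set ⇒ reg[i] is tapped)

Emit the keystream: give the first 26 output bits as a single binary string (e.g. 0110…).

10001001100110110001010111

k : reg_k → out_k, fb_k
0: 1000100110011 → 1, fb=0
1: 0001001100110 → 0, fb=1
2: 0010011001101 → 0, fb=1
3: 0100110011011 → 0, fb=0
4: 1001100110110 → 1, fb=0
5: 0011001101100 → 0, fb=0
6: 0110011011000 → 0, fb=1
7: 1100110110001 → 1, fb=0
8: 1001101100010 → 1, fb=1
9: 0011011000101 → 0, fb=0
10: 0110110001010 → 0, fb=1
11: 1101100010101 → 1, fb=1
12: 1011000101011 → 1, fb=1
13: 0110001010111 → 0, fb=0
14: 1100010101110 → 1, fb=1
15: 1000101011101 → 1, fb=0
16: 0001010111010 → 0, fb=1
17: 0010101110101 → 0, fb=0
18: 0101011101010 → 0, fb=1
19: 1010111010101 → 1, fb=1
20: 0101110101011 → 0, fb=0
21: 1011101010110 → 1, fb=0
22: 0111010101100 → 0, fb=0
23: 1110101011000 → 1, fb=0
24: 1101010110000 → 1, fb=1
25: 1010101100001 → 1, fb=0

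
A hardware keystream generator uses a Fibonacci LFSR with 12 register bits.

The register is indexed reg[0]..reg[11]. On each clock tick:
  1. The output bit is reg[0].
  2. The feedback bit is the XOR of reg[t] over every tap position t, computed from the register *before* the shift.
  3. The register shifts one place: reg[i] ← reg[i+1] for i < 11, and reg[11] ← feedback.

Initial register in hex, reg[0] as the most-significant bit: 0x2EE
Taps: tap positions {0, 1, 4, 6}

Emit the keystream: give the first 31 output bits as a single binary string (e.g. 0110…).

0010111011100010010110010101001

tick  register→output (feedback)
  0  001011101110→0 (0)
  1  010111011100→0 (0)
  2  101110111000→1 (1)
  3  011101110001→0 (0)
  4  111011100010→1 (0)
  5  110111000100→1 (1)
  6  101110001001→1 (0)
  7  011100010010→0 (1)
  8  111000100101→1 (1)
  9  110001001011→1 (0)
 10  100010010110→1 (0)
 11  000100101100→0 (1)
 12  001001011001→0 (0)
 13  010010110010→0 (1)
 14  100101100101→1 (0)
 15  001011001010→0 (1)
 16  010110010101→0 (0)
 17  101100101010→1 (0)
 18  011001010100→0 (1)
 19  110010101001→1 (0)
 20  100101010010→1 (1)
 21  001010100101→0 (0)
 22  010101001010→0 (1)
 23  101010010101→1 (0)
 24  010100101010→0 (0)
 25  101001010100→1 (1)
 26  010010101001→0 (1)
 27  100101010011→1 (1)
 28  001010100111→0 (0)
 29  010101001110→0 (1)
 30  101010011101→1 (0)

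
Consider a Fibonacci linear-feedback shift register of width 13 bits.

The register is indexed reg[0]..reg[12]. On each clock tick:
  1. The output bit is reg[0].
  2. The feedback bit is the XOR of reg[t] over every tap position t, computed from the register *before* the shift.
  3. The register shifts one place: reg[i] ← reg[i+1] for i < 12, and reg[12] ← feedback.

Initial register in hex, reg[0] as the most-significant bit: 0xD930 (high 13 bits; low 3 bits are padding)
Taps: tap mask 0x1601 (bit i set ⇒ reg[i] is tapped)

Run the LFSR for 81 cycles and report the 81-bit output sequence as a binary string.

step | reg (before) | out | fb
   0 | 1101100100110 | 1 | 0
   1 | 1011001001100 | 1 | 1
   2 | 0110010011001 | 0 | 0
   3 | 1100100110010 | 1 | 1
   4 | 1001001100101 | 1 | 1
   5 | 0010011001011 | 0 | 0
   6 | 0100110010110 | 0 | 1
   7 | 1001100101101 | 1 | 0
   8 | 0011001011010 | 0 | 1
   9 | 0110010110101 | 0 | 0
  10 | 1100101101010 | 1 | 0
  11 | 1001011010100 | 1 | 0
  12 | 0010110101000 | 0 | 1
  13 | 0101101010001 | 0 | 1
  14 | 1011010100011 | 1 | 0
  15 | 0110101000110 | 0 | 1
  16 | 1101010001101 | 1 | 0
  17 | 1010100011010 | 1 | 0
  18 | 0101000110100 | 0 | 1
  19 | 1010001101001 | 1 | 1
  20 | 0100011010011 | 0 | 1
  21 | 1000110100111 | 1 | 1
  22 | 0001101001111 | 0 | 1
  23 | 0011010011111 | 0 | 1
  24 | 0110100111111 | 0 | 1
  25 | 1101001111111 | 1 | 0
  26 | 1010011111110 | 1 | 1
  27 | 0100111111101 | 0 | 1
  28 | 1001111111011 | 1 | 1
  29 | 0011111110111 | 0 | 0
  30 | 0111111101110 | 0 | 0
  31 | 1111111011100 | 1 | 1
  32 | 1111110111001 | 1 | 1
  33 | 1111101110011 | 1 | 0
  34 | 1111011100110 | 1 | 0
  35 | 1110111001100 | 1 | 1
  36 | 1101110011001 | 1 | 1
  37 | 1011100110011 | 1 | 0
  38 | 0111001100110 | 0 | 1
  39 | 1110011001101 | 1 | 0
  40 | 1100110011010 | 1 | 0
  41 | 1001100110100 | 1 | 0
  42 | 0011001101000 | 0 | 1
  43 | 0110011010001 | 0 | 1
  44 | 1100110100011 | 1 | 0
  45 | 1001101000110 | 1 | 0
  46 | 0011010001100 | 0 | 0
  47 | 0110100011000 | 0 | 1
  48 | 1101000110001 | 1 | 0
  49 | 1010001100010 | 1 | 1
  50 | 0100011000101 | 0 | 0
  51 | 1000110001010 | 1 | 0
  52 | 0001100010100 | 0 | 1
  53 | 0011000101001 | 0 | 0
  54 | 0110001010010 | 0 | 0
  55 | 1100010100100 | 1 | 0
  56 | 1000101001000 | 1 | 0
  57 | 0001010010000 | 0 | 0
  58 | 0010100100000 | 0 | 0
  59 | 0101001000000 | 0 | 0
  60 | 1010010000000 | 1 | 1
  61 | 0100100000001 | 0 | 1
  62 | 1001000000011 | 1 | 0
  63 | 0010000000110 | 0 | 1
  64 | 0100000001101 | 0 | 1
  65 | 1000000011011 | 1 | 1
  66 | 0000000110111 | 0 | 0
  67 | 0000001101110 | 0 | 0
  68 | 0000011011100 | 0 | 0
  69 | 0000110111000 | 0 | 1
  70 | 0001101110001 | 0 | 1
  71 | 0011011100011 | 0 | 1
  72 | 0110111000111 | 0 | 0
  73 | 1101110001110 | 1 | 1
  74 | 1011100011101 | 1 | 0
  75 | 0111000111010 | 0 | 1
  76 | 1110001110101 | 1 | 1
  77 | 1100011101011 | 1 | 1
  78 | 1000111010111 | 1 | 1
  79 | 0001110101111 | 0 | 1
  80 | 0011101011111 | 0 | 1

110110010011001011010100011010011111110111001100110100011000101001000000011011100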